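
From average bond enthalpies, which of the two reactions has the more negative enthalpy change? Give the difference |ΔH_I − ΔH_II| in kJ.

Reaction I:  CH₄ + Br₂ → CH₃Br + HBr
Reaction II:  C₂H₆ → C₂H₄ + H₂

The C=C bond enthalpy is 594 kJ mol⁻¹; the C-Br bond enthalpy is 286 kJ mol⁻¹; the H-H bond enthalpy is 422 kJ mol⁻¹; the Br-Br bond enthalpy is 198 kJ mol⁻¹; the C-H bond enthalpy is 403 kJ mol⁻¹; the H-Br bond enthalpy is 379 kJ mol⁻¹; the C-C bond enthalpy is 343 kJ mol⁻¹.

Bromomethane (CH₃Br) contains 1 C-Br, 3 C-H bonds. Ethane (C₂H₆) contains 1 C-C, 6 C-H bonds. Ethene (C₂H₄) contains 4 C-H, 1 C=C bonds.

Reaction I, by 197 kJ

Reaction I:
  Bonds broken (reactants):
    Br-Br: 1 × 198 = 198
    C-H: 4 × 403 = 1612
    Σ(broken) = 1810 kJ
  Bonds formed (products):
    C-Br: 1 × 286 = 286
    C-H: 3 × 403 = 1209
    H-Br: 1 × 379 = 379
    Σ(formed) = 1874 kJ
  ΔH_I = 1810 − 1874 = −64 kJ
Reaction II:
  Bonds broken (reactants):
    C-C: 1 × 343 = 343
    C-H: 6 × 403 = 2418
    Σ(broken) = 2761 kJ
  Bonds formed (products):
    C-H: 4 × 403 = 1612
    C=C: 1 × 594 = 594
    H-H: 1 × 422 = 422
    Σ(formed) = 2628 kJ
  ΔH_II = 2761 − 2628 = +133 kJ
ΔH_I − ΔH_II = −197 kJ, so reaction I has the more negative ΔH; |ΔH_I − ΔH_II| = 197 kJ.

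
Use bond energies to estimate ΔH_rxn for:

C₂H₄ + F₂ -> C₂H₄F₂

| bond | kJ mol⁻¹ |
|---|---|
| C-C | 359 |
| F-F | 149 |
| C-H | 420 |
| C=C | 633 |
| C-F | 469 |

Bonds broken (reactants):
  C-H: 4 × 420 = 1680
  C=C: 1 × 633 = 633
  F-F: 1 × 149 = 149
  Σ(broken) = 2462 kJ
Bonds formed (products):
  C-C: 1 × 359 = 359
  C-F: 2 × 469 = 938
  C-H: 4 × 420 = 1680
  Σ(formed) = 2977 kJ
ΔH = Σ(broken) − Σ(formed) = 2462 − 2977 = −515 kJ

ΔH ≈ −515 kJ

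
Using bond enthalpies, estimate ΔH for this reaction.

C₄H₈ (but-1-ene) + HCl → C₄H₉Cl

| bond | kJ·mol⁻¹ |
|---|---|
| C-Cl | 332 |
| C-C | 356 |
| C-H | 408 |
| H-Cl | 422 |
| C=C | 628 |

Bonds broken (reactants):
  C-C: 2 × 356 = 712
  C-H: 8 × 408 = 3264
  C=C: 1 × 628 = 628
  H-Cl: 1 × 422 = 422
  Σ(broken) = 5026 kJ
Bonds formed (products):
  C-C: 3 × 356 = 1068
  C-Cl: 1 × 332 = 332
  C-H: 9 × 408 = 3672
  Σ(formed) = 5072 kJ
ΔH = Σ(broken) − Σ(formed) = 5026 − 5072 = −46 kJ

ΔH ≈ −46 kJ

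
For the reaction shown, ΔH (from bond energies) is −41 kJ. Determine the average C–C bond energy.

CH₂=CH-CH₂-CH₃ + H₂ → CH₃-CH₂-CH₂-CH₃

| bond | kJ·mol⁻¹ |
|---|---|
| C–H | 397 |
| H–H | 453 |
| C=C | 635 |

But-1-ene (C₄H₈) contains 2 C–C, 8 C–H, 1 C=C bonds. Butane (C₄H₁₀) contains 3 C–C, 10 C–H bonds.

D(C–C) ≈ 335 kJ/mol

Let D be the C–C bond energy.
Σ(broken) = 2×D + 8×397 + 1×635 + 1×453 = 4264 + 2D
Σ(formed) = 3×D + 10×397 = 3970 + 3D
ΔH = Σ(broken) − Σ(formed) = (4264 + 2D) − (3970 + 3D) = +294 − D
Setting this equal to −41 kJ gives D = 335 kJ/mol.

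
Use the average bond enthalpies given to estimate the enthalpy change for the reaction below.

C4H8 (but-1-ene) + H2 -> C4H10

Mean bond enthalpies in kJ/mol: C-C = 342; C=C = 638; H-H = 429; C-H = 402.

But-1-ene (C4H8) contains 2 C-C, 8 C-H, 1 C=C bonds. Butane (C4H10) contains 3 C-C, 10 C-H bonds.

ΔH ≈ −79 kJ

Bonds broken (reactants):
  C-C: 2 × 342 = 684
  C-H: 8 × 402 = 3216
  C=C: 1 × 638 = 638
  H-H: 1 × 429 = 429
  Σ(broken) = 4967 kJ
Bonds formed (products):
  C-C: 3 × 342 = 1026
  C-H: 10 × 402 = 4020
  Σ(formed) = 5046 kJ
ΔH = Σ(broken) − Σ(formed) = 4967 − 5046 = −79 kJ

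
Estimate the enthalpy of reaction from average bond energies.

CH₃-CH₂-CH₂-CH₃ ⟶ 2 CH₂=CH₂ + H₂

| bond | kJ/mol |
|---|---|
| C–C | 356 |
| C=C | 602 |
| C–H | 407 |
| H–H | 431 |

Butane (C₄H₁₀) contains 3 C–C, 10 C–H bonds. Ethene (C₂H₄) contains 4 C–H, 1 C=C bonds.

ΔH ≈ +247 kJ

Bonds broken (reactants):
  C–C: 3 × 356 = 1068
  C–H: 10 × 407 = 4070
  Σ(broken) = 5138 kJ
Bonds formed (products):
  C–H: 8 × 407 = 3256
  C=C: 2 × 602 = 1204
  H–H: 1 × 431 = 431
  Σ(formed) = 4891 kJ
ΔH = Σ(broken) − Σ(formed) = 5138 − 4891 = +247 kJ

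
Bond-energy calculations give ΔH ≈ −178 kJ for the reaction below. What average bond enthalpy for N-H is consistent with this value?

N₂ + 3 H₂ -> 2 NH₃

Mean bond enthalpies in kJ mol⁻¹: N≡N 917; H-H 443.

D(N-H) ≈ 404 kJ/mol

Let D be the N-H bond energy.
Σ(broken) = 3×443 + 1×917 = 2246
Σ(formed) = 6×D = 6D
ΔH = Σ(broken) − Σ(formed) = (2246) − (6D) = +2246 − 6D
Setting this equal to −178 kJ gives 6D = 2424, so D = 404 kJ/mol.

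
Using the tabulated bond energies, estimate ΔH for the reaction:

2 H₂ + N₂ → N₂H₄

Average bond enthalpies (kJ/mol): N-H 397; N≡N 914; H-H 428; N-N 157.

ΔH ≈ +25 kJ

Bonds broken (reactants):
  H-H: 2 × 428 = 856
  N≡N: 1 × 914 = 914
  Σ(broken) = 1770 kJ
Bonds formed (products):
  N-H: 4 × 397 = 1588
  N-N: 1 × 157 = 157
  Σ(formed) = 1745 kJ
ΔH = Σ(broken) − Σ(formed) = 1770 − 1745 = +25 kJ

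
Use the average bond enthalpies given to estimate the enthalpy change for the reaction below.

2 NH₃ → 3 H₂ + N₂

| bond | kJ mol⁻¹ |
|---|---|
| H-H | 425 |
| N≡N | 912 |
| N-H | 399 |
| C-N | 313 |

ΔH ≈ +207 kJ

Bonds broken (reactants):
  N-H: 6 × 399 = 2394
  Σ(broken) = 2394 kJ
Bonds formed (products):
  H-H: 3 × 425 = 1275
  N≡N: 1 × 912 = 912
  Σ(formed) = 2187 kJ
ΔH = Σ(broken) − Σ(formed) = 2394 − 2187 = +207 kJ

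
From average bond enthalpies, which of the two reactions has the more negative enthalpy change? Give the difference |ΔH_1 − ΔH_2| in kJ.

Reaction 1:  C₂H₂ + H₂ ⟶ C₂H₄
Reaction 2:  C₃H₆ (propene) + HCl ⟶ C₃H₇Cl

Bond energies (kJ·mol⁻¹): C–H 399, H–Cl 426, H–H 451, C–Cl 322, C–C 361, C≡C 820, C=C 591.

Reaction 1, by 53 kJ

Reaction 1:
  Bonds broken (reactants):
    C≡C: 1 × 820 = 820
    C–H: 2 × 399 = 798
    H–H: 1 × 451 = 451
    Σ(broken) = 2069 kJ
  Bonds formed (products):
    C–H: 4 × 399 = 1596
    C=C: 1 × 591 = 591
    Σ(formed) = 2187 kJ
  ΔH_1 = 2069 − 2187 = −118 kJ
Reaction 2:
  Bonds broken (reactants):
    C–C: 1 × 361 = 361
    C–H: 6 × 399 = 2394
    C=C: 1 × 591 = 591
    H–Cl: 1 × 426 = 426
    Σ(broken) = 3772 kJ
  Bonds formed (products):
    C–C: 2 × 361 = 722
    C–Cl: 1 × 322 = 322
    C–H: 7 × 399 = 2793
    Σ(formed) = 3837 kJ
  ΔH_2 = 3772 − 3837 = −65 kJ
ΔH_1 − ΔH_2 = −53 kJ, so reaction 1 has the more negative ΔH; |ΔH_1 − ΔH_2| = 53 kJ.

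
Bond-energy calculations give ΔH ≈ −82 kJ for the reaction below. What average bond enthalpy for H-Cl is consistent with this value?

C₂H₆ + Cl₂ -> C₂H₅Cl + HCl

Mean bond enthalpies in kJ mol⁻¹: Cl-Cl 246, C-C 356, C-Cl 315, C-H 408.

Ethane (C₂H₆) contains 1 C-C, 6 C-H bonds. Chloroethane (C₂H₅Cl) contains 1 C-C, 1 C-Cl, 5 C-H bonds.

Let D be the H-Cl bond energy.
Σ(broken) = 1×356 + 6×408 + 1×246 = 3050
Σ(formed) = 1×356 + 1×315 + 5×408 + 1×D = 2711 + D
ΔH = Σ(broken) − Σ(formed) = (3050) − (2711 + D) = +339 − D
Setting this equal to −82 kJ gives D = 421 kJ/mol.

D(H-Cl) ≈ 421 kJ/mol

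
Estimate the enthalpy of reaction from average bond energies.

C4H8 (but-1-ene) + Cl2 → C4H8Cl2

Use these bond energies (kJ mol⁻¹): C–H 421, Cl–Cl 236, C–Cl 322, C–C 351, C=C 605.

ΔH ≈ −154 kJ

Bonds broken (reactants):
  C–C: 2 × 351 = 702
  C–H: 8 × 421 = 3368
  C=C: 1 × 605 = 605
  Cl–Cl: 1 × 236 = 236
  Σ(broken) = 4911 kJ
Bonds formed (products):
  C–C: 3 × 351 = 1053
  C–Cl: 2 × 322 = 644
  C–H: 8 × 421 = 3368
  Σ(formed) = 5065 kJ
ΔH = Σ(broken) − Σ(formed) = 4911 − 5065 = −154 kJ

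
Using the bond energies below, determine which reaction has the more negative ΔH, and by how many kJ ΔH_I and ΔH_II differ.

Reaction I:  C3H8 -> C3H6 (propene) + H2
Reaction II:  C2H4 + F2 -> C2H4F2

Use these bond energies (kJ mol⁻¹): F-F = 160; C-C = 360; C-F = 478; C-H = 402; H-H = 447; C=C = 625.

Reaction I:
  Bonds broken (reactants):
    C-C: 2 × 360 = 720
    C-H: 8 × 402 = 3216
    Σ(broken) = 3936 kJ
  Bonds formed (products):
    C-C: 1 × 360 = 360
    C-H: 6 × 402 = 2412
    C=C: 1 × 625 = 625
    H-H: 1 × 447 = 447
    Σ(formed) = 3844 kJ
  ΔH_I = 3936 − 3844 = +92 kJ
Reaction II:
  Bonds broken (reactants):
    C-H: 4 × 402 = 1608
    C=C: 1 × 625 = 625
    F-F: 1 × 160 = 160
    Σ(broken) = 2393 kJ
  Bonds formed (products):
    C-C: 1 × 360 = 360
    C-F: 2 × 478 = 956
    C-H: 4 × 402 = 1608
    Σ(formed) = 2924 kJ
  ΔH_II = 2393 − 2924 = −531 kJ
ΔH_I − ΔH_II = +623 kJ, so reaction II has the more negative ΔH; |ΔH_I − ΔH_II| = 623 kJ.

Reaction II, by 623 kJ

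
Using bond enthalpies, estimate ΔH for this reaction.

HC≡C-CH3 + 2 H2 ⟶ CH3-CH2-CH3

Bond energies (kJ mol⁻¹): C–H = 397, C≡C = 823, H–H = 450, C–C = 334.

Bonds broken (reactants):
  C≡C: 1 × 823 = 823
  C–C: 1 × 334 = 334
  C–H: 4 × 397 = 1588
  H–H: 2 × 450 = 900
  Σ(broken) = 3645 kJ
Bonds formed (products):
  C–C: 2 × 334 = 668
  C–H: 8 × 397 = 3176
  Σ(formed) = 3844 kJ
ΔH = Σ(broken) − Σ(formed) = 3645 − 3844 = −199 kJ

ΔH ≈ −199 kJ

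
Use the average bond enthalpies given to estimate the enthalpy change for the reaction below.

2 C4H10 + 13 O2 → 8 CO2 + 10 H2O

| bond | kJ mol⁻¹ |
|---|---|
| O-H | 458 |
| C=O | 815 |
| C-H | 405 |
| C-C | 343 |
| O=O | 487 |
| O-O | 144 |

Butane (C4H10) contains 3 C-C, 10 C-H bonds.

ΔH ≈ −5711 kJ

Bonds broken (reactants):
  C-C: 6 × 343 = 2058
  C-H: 20 × 405 = 8100
  O=O: 13 × 487 = 6331
  Σ(broken) = 16489 kJ
Bonds formed (products):
  C=O: 16 × 815 = 13040
  O-H: 20 × 458 = 9160
  Σ(formed) = 22200 kJ
ΔH = Σ(broken) − Σ(formed) = 16489 − 22200 = −5711 kJ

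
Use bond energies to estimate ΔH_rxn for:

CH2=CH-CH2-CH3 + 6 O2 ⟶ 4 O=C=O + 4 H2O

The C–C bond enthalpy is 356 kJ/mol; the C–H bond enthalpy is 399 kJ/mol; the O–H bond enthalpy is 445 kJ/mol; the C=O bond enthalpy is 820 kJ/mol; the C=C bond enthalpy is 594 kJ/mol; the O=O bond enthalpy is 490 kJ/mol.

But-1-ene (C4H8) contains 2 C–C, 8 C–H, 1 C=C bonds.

ΔH ≈ −2682 kJ

Bonds broken (reactants):
  C–C: 2 × 356 = 712
  C–H: 8 × 399 = 3192
  C=C: 1 × 594 = 594
  O=O: 6 × 490 = 2940
  Σ(broken) = 7438 kJ
Bonds formed (products):
  C=O: 8 × 820 = 6560
  O–H: 8 × 445 = 3560
  Σ(formed) = 10120 kJ
ΔH = Σ(broken) − Σ(formed) = 7438 − 10120 = −2682 kJ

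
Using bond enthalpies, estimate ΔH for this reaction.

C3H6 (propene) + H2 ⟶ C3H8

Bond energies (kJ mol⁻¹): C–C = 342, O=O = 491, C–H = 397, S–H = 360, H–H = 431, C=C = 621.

Bonds broken (reactants):
  C–C: 1 × 342 = 342
  C–H: 6 × 397 = 2382
  C=C: 1 × 621 = 621
  H–H: 1 × 431 = 431
  Σ(broken) = 3776 kJ
Bonds formed (products):
  C–C: 2 × 342 = 684
  C–H: 8 × 397 = 3176
  Σ(formed) = 3860 kJ
ΔH = Σ(broken) − Σ(formed) = 3776 − 3860 = −84 kJ

ΔH ≈ −84 kJ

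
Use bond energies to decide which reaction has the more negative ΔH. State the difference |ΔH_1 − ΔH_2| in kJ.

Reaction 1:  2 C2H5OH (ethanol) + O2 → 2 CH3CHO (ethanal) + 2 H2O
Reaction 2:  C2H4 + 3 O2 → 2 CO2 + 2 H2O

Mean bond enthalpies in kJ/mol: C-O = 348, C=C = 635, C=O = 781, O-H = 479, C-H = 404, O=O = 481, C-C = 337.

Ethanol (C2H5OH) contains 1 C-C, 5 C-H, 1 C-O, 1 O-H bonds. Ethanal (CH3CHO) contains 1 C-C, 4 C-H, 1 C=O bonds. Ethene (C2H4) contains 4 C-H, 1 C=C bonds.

Reaction 2, by 811 kJ

Reaction 1:
  Bonds broken (reactants):
    C-C: 2 × 337 = 674
    C-H: 10 × 404 = 4040
    C-O: 2 × 348 = 696
    O-H: 2 × 479 = 958
    O=O: 1 × 481 = 481
    Σ(broken) = 6849 kJ
  Bonds formed (products):
    C-C: 2 × 337 = 674
    C-H: 8 × 404 = 3232
    C=O: 2 × 781 = 1562
    O-H: 4 × 479 = 1916
    Σ(formed) = 7384 kJ
  ΔH_1 = 6849 − 7384 = −535 kJ
Reaction 2:
  Bonds broken (reactants):
    C-H: 4 × 404 = 1616
    C=C: 1 × 635 = 635
    O=O: 3 × 481 = 1443
    Σ(broken) = 3694 kJ
  Bonds formed (products):
    C=O: 4 × 781 = 3124
    O-H: 4 × 479 = 1916
    Σ(formed) = 5040 kJ
  ΔH_2 = 3694 − 5040 = −1346 kJ
ΔH_1 − ΔH_2 = +811 kJ, so reaction 2 has the more negative ΔH; |ΔH_1 − ΔH_2| = 811 kJ.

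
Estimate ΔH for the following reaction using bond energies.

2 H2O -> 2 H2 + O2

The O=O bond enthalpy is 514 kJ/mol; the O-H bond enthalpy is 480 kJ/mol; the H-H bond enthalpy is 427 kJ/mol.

Bonds broken (reactants):
  O-H: 4 × 480 = 1920
  Σ(broken) = 1920 kJ
Bonds formed (products):
  H-H: 2 × 427 = 854
  O=O: 1 × 514 = 514
  Σ(formed) = 1368 kJ
ΔH = Σ(broken) − Σ(formed) = 1920 − 1368 = +552 kJ

ΔH ≈ +552 kJ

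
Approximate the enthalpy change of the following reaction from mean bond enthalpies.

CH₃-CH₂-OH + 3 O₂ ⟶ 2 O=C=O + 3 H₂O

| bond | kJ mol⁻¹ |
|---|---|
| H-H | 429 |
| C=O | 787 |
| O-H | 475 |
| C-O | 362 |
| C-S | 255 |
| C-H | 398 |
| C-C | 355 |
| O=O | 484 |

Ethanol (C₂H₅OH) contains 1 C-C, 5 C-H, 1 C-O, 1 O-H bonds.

Bonds broken (reactants):
  C-C: 1 × 355 = 355
  C-H: 5 × 398 = 1990
  C-O: 1 × 362 = 362
  O-H: 1 × 475 = 475
  O=O: 3 × 484 = 1452
  Σ(broken) = 4634 kJ
Bonds formed (products):
  C=O: 4 × 787 = 3148
  O-H: 6 × 475 = 2850
  Σ(formed) = 5998 kJ
ΔH = Σ(broken) − Σ(formed) = 4634 − 5998 = −1364 kJ

ΔH ≈ −1364 kJ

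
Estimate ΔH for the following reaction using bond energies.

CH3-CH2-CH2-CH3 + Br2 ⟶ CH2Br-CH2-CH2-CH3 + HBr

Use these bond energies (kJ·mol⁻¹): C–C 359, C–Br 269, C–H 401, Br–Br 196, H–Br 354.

ΔH ≈ −26 kJ

Bonds broken (reactants):
  Br–Br: 1 × 196 = 196
  C–C: 3 × 359 = 1077
  C–H: 10 × 401 = 4010
  Σ(broken) = 5283 kJ
Bonds formed (products):
  C–Br: 1 × 269 = 269
  C–C: 3 × 359 = 1077
  C–H: 9 × 401 = 3609
  H–Br: 1 × 354 = 354
  Σ(formed) = 5309 kJ
ΔH = Σ(broken) − Σ(formed) = 5283 − 5309 = −26 kJ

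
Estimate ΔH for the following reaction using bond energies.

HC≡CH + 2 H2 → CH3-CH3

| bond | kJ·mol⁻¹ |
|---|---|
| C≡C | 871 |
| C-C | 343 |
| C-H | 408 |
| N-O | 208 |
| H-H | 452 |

Bonds broken (reactants):
  C≡C: 1 × 871 = 871
  C-H: 2 × 408 = 816
  H-H: 2 × 452 = 904
  Σ(broken) = 2591 kJ
Bonds formed (products):
  C-C: 1 × 343 = 343
  C-H: 6 × 408 = 2448
  Σ(formed) = 2791 kJ
ΔH = Σ(broken) − Σ(formed) = 2591 − 2791 = −200 kJ

ΔH ≈ −200 kJ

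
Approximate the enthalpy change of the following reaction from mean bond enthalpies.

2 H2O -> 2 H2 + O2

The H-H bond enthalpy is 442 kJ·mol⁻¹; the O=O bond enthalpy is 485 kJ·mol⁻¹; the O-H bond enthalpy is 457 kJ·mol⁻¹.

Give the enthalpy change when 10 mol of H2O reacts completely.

ΔH = +2295 kJ

Bonds broken (reactants):
  O-H: 4 × 457 = 1828
  Σ(broken) = 1828 kJ
Bonds formed (products):
  H-H: 2 × 442 = 884
  O=O: 1 × 485 = 485
  Σ(formed) = 1369 kJ
ΔH = Σ(broken) − Σ(formed) = 1828 − 1369 = +459 kJ
For 5× the reaction as written: 5 × (+459) = +2295 kJ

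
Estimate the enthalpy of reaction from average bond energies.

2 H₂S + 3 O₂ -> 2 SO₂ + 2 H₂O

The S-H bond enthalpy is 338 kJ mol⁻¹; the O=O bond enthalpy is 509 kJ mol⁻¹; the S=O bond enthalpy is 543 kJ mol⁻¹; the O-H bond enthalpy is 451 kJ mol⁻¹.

ΔH ≈ −1097 kJ

Bonds broken (reactants):
  O=O: 3 × 509 = 1527
  S-H: 4 × 338 = 1352
  Σ(broken) = 2879 kJ
Bonds formed (products):
  O-H: 4 × 451 = 1804
  S=O: 4 × 543 = 2172
  Σ(formed) = 3976 kJ
ΔH = Σ(broken) − Σ(formed) = 2879 − 3976 = −1097 kJ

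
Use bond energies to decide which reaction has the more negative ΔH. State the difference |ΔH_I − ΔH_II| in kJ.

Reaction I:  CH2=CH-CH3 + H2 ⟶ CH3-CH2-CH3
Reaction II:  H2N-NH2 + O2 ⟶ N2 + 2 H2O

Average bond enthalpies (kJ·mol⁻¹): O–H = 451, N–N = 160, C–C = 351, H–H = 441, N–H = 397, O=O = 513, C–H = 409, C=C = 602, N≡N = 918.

Reaction I:
  Bonds broken (reactants):
    C–C: 1 × 351 = 351
    C–H: 6 × 409 = 2454
    C=C: 1 × 602 = 602
    H–H: 1 × 441 = 441
    Σ(broken) = 3848 kJ
  Bonds formed (products):
    C–C: 2 × 351 = 702
    C–H: 8 × 409 = 3272
    Σ(formed) = 3974 kJ
  ΔH_I = 3848 − 3974 = −126 kJ
Reaction II:
  Bonds broken (reactants):
    N–H: 4 × 397 = 1588
    N–N: 1 × 160 = 160
    O=O: 1 × 513 = 513
    Σ(broken) = 2261 kJ
  Bonds formed (products):
    N≡N: 1 × 918 = 918
    O–H: 4 × 451 = 1804
    Σ(formed) = 2722 kJ
  ΔH_II = 2261 − 2722 = −461 kJ
ΔH_I − ΔH_II = +335 kJ, so reaction II has the more negative ΔH; |ΔH_I − ΔH_II| = 335 kJ.

Reaction II, by 335 kJ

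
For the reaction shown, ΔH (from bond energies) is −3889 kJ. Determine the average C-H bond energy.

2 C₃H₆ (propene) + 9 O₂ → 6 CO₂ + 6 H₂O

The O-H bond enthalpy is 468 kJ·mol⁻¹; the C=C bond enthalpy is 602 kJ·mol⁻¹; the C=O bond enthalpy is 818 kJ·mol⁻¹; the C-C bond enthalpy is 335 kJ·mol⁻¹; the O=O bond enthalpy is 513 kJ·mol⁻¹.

D(C-H) ≈ 421 kJ/mol

Let D be the C-H bond energy.
Σ(broken) = 2×335 + 12×D + 2×602 + 9×513 = 6491 + 12D
Σ(formed) = 12×818 + 12×468 = 15432
ΔH = Σ(broken) − Σ(formed) = (6491 + 12D) − (15432) = −8941 + 12D
Setting this equal to −3889 kJ gives 12D = 5052, so D = 421 kJ/mol.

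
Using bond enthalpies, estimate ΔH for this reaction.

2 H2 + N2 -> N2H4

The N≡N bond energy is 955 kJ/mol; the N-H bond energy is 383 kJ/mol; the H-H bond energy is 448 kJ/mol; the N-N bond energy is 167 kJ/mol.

ΔH ≈ +152 kJ

Bonds broken (reactants):
  H-H: 2 × 448 = 896
  N≡N: 1 × 955 = 955
  Σ(broken) = 1851 kJ
Bonds formed (products):
  N-H: 4 × 383 = 1532
  N-N: 1 × 167 = 167
  Σ(formed) = 1699 kJ
ΔH = Σ(broken) − Σ(formed) = 1851 − 1699 = +152 kJ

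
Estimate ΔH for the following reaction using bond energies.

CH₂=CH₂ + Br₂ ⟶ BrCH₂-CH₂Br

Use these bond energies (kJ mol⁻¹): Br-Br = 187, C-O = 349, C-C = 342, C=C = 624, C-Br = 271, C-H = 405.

ΔH ≈ −73 kJ

Bonds broken (reactants):
  Br-Br: 1 × 187 = 187
  C-H: 4 × 405 = 1620
  C=C: 1 × 624 = 624
  Σ(broken) = 2431 kJ
Bonds formed (products):
  C-Br: 2 × 271 = 542
  C-C: 1 × 342 = 342
  C-H: 4 × 405 = 1620
  Σ(formed) = 2504 kJ
ΔH = Σ(broken) − Σ(formed) = 2431 − 2504 = −73 kJ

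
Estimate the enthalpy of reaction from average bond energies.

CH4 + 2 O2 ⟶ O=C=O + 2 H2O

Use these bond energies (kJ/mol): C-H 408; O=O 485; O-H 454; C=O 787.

Bonds broken (reactants):
  C-H: 4 × 408 = 1632
  O=O: 2 × 485 = 970
  Σ(broken) = 2602 kJ
Bonds formed (products):
  C=O: 2 × 787 = 1574
  O-H: 4 × 454 = 1816
  Σ(formed) = 3390 kJ
ΔH = Σ(broken) − Σ(formed) = 2602 − 3390 = −788 kJ

ΔH ≈ −788 kJ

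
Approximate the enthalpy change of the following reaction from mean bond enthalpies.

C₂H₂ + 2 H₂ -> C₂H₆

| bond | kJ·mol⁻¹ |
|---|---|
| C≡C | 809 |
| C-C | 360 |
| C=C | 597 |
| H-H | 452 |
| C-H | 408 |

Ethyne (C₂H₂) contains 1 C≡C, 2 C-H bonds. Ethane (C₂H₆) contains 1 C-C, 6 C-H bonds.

ΔH ≈ −279 kJ

Bonds broken (reactants):
  C≡C: 1 × 809 = 809
  C-H: 2 × 408 = 816
  H-H: 2 × 452 = 904
  Σ(broken) = 2529 kJ
Bonds formed (products):
  C-C: 1 × 360 = 360
  C-H: 6 × 408 = 2448
  Σ(formed) = 2808 kJ
ΔH = Σ(broken) − Σ(formed) = 2529 − 2808 = −279 kJ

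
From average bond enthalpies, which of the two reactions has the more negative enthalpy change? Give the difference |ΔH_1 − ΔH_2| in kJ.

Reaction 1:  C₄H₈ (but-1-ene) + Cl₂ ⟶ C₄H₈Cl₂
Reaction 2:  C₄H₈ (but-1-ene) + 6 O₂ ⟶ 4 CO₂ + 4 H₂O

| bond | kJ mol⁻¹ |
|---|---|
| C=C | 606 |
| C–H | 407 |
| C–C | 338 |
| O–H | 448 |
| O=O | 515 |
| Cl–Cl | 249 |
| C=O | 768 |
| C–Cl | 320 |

Reaction 2, by 1977 kJ

Reaction 1:
  Bonds broken (reactants):
    C–C: 2 × 338 = 676
    C–H: 8 × 407 = 3256
    C=C: 1 × 606 = 606
    Cl–Cl: 1 × 249 = 249
    Σ(broken) = 4787 kJ
  Bonds formed (products):
    C–C: 3 × 338 = 1014
    C–Cl: 2 × 320 = 640
    C–H: 8 × 407 = 3256
    Σ(formed) = 4910 kJ
  ΔH_1 = 4787 − 4910 = −123 kJ
Reaction 2:
  Bonds broken (reactants):
    C–C: 2 × 338 = 676
    C–H: 8 × 407 = 3256
    C=C: 1 × 606 = 606
    O=O: 6 × 515 = 3090
    Σ(broken) = 7628 kJ
  Bonds formed (products):
    C=O: 8 × 768 = 6144
    O–H: 8 × 448 = 3584
    Σ(formed) = 9728 kJ
  ΔH_2 = 7628 − 9728 = −2100 kJ
ΔH_1 − ΔH_2 = +1977 kJ, so reaction 2 has the more negative ΔH; |ΔH_1 − ΔH_2| = 1977 kJ.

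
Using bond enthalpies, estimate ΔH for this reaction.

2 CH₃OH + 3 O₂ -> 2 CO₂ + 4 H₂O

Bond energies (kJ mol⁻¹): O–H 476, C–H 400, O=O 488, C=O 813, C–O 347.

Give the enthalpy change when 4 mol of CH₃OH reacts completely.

Bonds broken (reactants):
  C–H: 6 × 400 = 2400
  C–O: 2 × 347 = 694
  O–H: 2 × 476 = 952
  O=O: 3 × 488 = 1464
  Σ(broken) = 5510 kJ
Bonds formed (products):
  C=O: 4 × 813 = 3252
  O–H: 8 × 476 = 3808
  Σ(formed) = 7060 kJ
ΔH = Σ(broken) − Σ(formed) = 5510 − 7060 = −1550 kJ
For 2× the reaction as written: 2 × (−1550) = −3100 kJ

ΔH = −3100 kJ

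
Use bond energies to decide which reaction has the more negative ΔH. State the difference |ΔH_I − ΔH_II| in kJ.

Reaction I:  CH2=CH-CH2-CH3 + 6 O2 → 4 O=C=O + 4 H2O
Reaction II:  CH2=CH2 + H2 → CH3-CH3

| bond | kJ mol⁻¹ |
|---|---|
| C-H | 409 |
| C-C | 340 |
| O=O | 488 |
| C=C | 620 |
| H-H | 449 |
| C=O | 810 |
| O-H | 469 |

Reaction I, by 2643 kJ

Reaction I:
  Bonds broken (reactants):
    C-C: 2 × 340 = 680
    C-H: 8 × 409 = 3272
    C=C: 1 × 620 = 620
    O=O: 6 × 488 = 2928
    Σ(broken) = 7500 kJ
  Bonds formed (products):
    C=O: 8 × 810 = 6480
    O-H: 8 × 469 = 3752
    Σ(formed) = 10232 kJ
  ΔH_I = 7500 − 10232 = −2732 kJ
Reaction II:
  Bonds broken (reactants):
    C-H: 4 × 409 = 1636
    C=C: 1 × 620 = 620
    H-H: 1 × 449 = 449
    Σ(broken) = 2705 kJ
  Bonds formed (products):
    C-C: 1 × 340 = 340
    C-H: 6 × 409 = 2454
    Σ(formed) = 2794 kJ
  ΔH_II = 2705 − 2794 = −89 kJ
ΔH_I − ΔH_II = −2643 kJ, so reaction I has the more negative ΔH; |ΔH_I − ΔH_II| = 2643 kJ.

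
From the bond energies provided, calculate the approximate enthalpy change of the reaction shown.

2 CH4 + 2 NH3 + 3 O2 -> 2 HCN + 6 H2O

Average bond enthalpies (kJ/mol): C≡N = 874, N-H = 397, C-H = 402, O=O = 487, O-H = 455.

ΔH ≈ −953 kJ

Bonds broken (reactants):
  C-H: 8 × 402 = 3216
  N-H: 6 × 397 = 2382
  O=O: 3 × 487 = 1461
  Σ(broken) = 7059 kJ
Bonds formed (products):
  C≡N: 2 × 874 = 1748
  C-H: 2 × 402 = 804
  O-H: 12 × 455 = 5460
  Σ(formed) = 8012 kJ
ΔH = Σ(broken) − Σ(formed) = 7059 − 8012 = −953 kJ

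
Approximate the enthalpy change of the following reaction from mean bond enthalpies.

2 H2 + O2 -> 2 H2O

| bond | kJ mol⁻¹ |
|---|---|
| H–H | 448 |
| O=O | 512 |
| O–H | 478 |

ΔH ≈ −504 kJ

Bonds broken (reactants):
  H–H: 2 × 448 = 896
  O=O: 1 × 512 = 512
  Σ(broken) = 1408 kJ
Bonds formed (products):
  O–H: 4 × 478 = 1912
  Σ(formed) = 1912 kJ
ΔH = Σ(broken) − Σ(formed) = 1408 − 1912 = −504 kJ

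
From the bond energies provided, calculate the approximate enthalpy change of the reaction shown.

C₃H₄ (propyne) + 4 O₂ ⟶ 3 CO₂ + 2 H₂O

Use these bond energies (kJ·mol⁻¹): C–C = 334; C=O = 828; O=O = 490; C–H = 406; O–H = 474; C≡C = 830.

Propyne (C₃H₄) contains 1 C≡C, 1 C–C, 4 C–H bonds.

Bonds broken (reactants):
  C≡C: 1 × 830 = 830
  C–C: 1 × 334 = 334
  C–H: 4 × 406 = 1624
  O=O: 4 × 490 = 1960
  Σ(broken) = 4748 kJ
Bonds formed (products):
  C=O: 6 × 828 = 4968
  O–H: 4 × 474 = 1896
  Σ(formed) = 6864 kJ
ΔH = Σ(broken) − Σ(formed) = 4748 − 6864 = −2116 kJ

ΔH ≈ −2116 kJ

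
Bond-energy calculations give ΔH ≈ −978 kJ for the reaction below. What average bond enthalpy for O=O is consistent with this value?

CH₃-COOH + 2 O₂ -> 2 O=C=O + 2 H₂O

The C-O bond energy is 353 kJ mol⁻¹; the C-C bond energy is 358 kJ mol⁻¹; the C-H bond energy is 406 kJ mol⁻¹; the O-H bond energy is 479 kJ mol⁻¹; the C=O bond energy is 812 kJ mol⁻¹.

D(O=O) ≈ 483 kJ/mol

Let D be the O=O bond energy.
Σ(broken) = 1×358 + 3×406 + 1×353 + 1×812 + 1×479 + 2×D = 3220 + 2D
Σ(formed) = 4×812 + 4×479 = 5164
ΔH = Σ(broken) − Σ(formed) = (3220 + 2D) − (5164) = −1944 + 2D
Setting this equal to −978 kJ gives 2D = 966, so D = 483 kJ/mol.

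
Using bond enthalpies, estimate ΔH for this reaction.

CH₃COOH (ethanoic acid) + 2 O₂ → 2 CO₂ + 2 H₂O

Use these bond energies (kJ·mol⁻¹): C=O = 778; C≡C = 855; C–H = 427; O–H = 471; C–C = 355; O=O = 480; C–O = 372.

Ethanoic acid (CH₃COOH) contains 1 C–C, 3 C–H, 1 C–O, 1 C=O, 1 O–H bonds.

Bonds broken (reactants):
  C–C: 1 × 355 = 355
  C–H: 3 × 427 = 1281
  C–O: 1 × 372 = 372
  C=O: 1 × 778 = 778
  O–H: 1 × 471 = 471
  O=O: 2 × 480 = 960
  Σ(broken) = 4217 kJ
Bonds formed (products):
  C=O: 4 × 778 = 3112
  O–H: 4 × 471 = 1884
  Σ(formed) = 4996 kJ
ΔH = Σ(broken) − Σ(formed) = 4217 − 4996 = −779 kJ

ΔH ≈ −779 kJ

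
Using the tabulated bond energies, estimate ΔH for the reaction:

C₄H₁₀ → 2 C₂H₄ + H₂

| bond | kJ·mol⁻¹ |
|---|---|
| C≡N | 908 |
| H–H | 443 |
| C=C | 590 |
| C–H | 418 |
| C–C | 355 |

ΔH ≈ +278 kJ

Bonds broken (reactants):
  C–C: 3 × 355 = 1065
  C–H: 10 × 418 = 4180
  Σ(broken) = 5245 kJ
Bonds formed (products):
  C–H: 8 × 418 = 3344
  C=C: 2 × 590 = 1180
  H–H: 1 × 443 = 443
  Σ(formed) = 4967 kJ
ΔH = Σ(broken) − Σ(formed) = 5245 − 4967 = +278 kJ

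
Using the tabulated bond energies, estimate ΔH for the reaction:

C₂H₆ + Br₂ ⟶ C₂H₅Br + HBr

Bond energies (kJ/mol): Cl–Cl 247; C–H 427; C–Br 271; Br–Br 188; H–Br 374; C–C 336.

ΔH ≈ −30 kJ

Bonds broken (reactants):
  Br–Br: 1 × 188 = 188
  C–C: 1 × 336 = 336
  C–H: 6 × 427 = 2562
  Σ(broken) = 3086 kJ
Bonds formed (products):
  C–Br: 1 × 271 = 271
  C–C: 1 × 336 = 336
  C–H: 5 × 427 = 2135
  H–Br: 1 × 374 = 374
  Σ(formed) = 3116 kJ
ΔH = Σ(broken) − Σ(formed) = 3086 − 3116 = −30 kJ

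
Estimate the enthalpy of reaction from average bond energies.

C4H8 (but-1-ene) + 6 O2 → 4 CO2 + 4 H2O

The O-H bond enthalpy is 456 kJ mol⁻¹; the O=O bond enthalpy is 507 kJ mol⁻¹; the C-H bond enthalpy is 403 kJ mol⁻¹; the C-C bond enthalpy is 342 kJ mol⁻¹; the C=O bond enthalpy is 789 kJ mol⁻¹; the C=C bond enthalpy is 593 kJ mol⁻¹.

ΔH ≈ −2417 kJ

Bonds broken (reactants):
  C-C: 2 × 342 = 684
  C-H: 8 × 403 = 3224
  C=C: 1 × 593 = 593
  O=O: 6 × 507 = 3042
  Σ(broken) = 7543 kJ
Bonds formed (products):
  C=O: 8 × 789 = 6312
  O-H: 8 × 456 = 3648
  Σ(formed) = 9960 kJ
ΔH = Σ(broken) − Σ(formed) = 7543 − 9960 = −2417 kJ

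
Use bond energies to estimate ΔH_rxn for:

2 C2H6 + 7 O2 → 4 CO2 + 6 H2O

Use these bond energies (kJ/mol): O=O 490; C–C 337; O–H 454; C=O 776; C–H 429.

ΔH ≈ −2404 kJ

Bonds broken (reactants):
  C–C: 2 × 337 = 674
  C–H: 12 × 429 = 5148
  O=O: 7 × 490 = 3430
  Σ(broken) = 9252 kJ
Bonds formed (products):
  C=O: 8 × 776 = 6208
  O–H: 12 × 454 = 5448
  Σ(formed) = 11656 kJ
ΔH = Σ(broken) − Σ(formed) = 9252 − 11656 = −2404 kJ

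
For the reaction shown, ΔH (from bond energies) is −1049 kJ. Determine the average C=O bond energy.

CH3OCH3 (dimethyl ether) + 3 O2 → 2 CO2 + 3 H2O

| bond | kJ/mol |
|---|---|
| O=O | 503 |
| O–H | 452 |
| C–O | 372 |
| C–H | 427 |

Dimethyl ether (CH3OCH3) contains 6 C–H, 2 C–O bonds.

D(C=O) ≈ 788 kJ/mol

Let D be the C=O bond energy.
Σ(broken) = 6×427 + 2×372 + 3×503 = 4815
Σ(formed) = 4×D + 6×452 = 2712 + 4D
ΔH = Σ(broken) − Σ(formed) = (4815) − (2712 + 4D) = +2103 − 4D
Setting this equal to −1049 kJ gives 4D = 3152, so D = 788 kJ/mol.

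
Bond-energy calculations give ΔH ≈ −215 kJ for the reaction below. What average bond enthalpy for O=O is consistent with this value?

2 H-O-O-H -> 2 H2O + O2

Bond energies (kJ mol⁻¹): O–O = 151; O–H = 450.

Let D be the O=O bond energy.
Σ(broken) = 4×450 + 2×151 = 2102
Σ(formed) = 4×450 + 1×D = 1800 + D
ΔH = Σ(broken) − Σ(formed) = (2102) − (1800 + D) = +302 − D
Setting this equal to −215 kJ gives D = 517 kJ/mol.

D(O=O) ≈ 517 kJ/mol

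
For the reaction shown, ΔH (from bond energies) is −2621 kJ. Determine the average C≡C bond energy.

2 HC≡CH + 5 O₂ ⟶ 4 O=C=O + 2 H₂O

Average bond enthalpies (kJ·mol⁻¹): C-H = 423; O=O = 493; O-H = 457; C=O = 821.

D(C≡C) ≈ 809 kJ/mol

Let D be the C≡C bond energy.
Σ(broken) = 2×D + 4×423 + 5×493 = 4157 + 2D
Σ(formed) = 8×821 + 4×457 = 8396
ΔH = Σ(broken) − Σ(formed) = (4157 + 2D) − (8396) = −4239 + 2D
Setting this equal to −2621 kJ gives 2D = 1618, so D = 809 kJ/mol.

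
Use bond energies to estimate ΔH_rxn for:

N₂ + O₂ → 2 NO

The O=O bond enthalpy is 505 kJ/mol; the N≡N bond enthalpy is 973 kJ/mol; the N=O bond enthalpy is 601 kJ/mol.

ΔH ≈ +276 kJ

Bonds broken (reactants):
  N≡N: 1 × 973 = 973
  O=O: 1 × 505 = 505
  Σ(broken) = 1478 kJ
Bonds formed (products):
  N=O: 2 × 601 = 1202
  Σ(formed) = 1202 kJ
ΔH = Σ(broken) − Σ(formed) = 1478 − 1202 = +276 kJ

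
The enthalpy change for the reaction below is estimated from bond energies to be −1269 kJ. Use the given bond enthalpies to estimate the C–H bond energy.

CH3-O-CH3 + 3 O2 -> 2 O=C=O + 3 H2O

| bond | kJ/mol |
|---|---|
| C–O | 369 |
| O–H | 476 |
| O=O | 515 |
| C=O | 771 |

D(C–H) ≈ 398 kJ/mol

Let D be the C–H bond energy.
Σ(broken) = 6×D + 2×369 + 3×515 = 2283 + 6D
Σ(formed) = 4×771 + 6×476 = 5940
ΔH = Σ(broken) − Σ(formed) = (2283 + 6D) − (5940) = −3657 + 6D
Setting this equal to −1269 kJ gives 6D = 2388, so D = 398 kJ/mol.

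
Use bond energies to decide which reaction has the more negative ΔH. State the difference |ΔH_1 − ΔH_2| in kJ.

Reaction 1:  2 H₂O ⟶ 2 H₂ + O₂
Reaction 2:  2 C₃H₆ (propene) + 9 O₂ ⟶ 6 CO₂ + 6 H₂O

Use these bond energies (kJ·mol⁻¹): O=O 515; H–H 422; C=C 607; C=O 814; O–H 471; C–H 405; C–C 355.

Reaction 2, by 4526 kJ

Reaction 1:
  Bonds broken (reactants):
    O–H: 4 × 471 = 1884
    Σ(broken) = 1884 kJ
  Bonds formed (products):
    H–H: 2 × 422 = 844
    O=O: 1 × 515 = 515
    Σ(formed) = 1359 kJ
  ΔH_1 = 1884 − 1359 = +525 kJ
Reaction 2:
  Bonds broken (reactants):
    C–C: 2 × 355 = 710
    C–H: 12 × 405 = 4860
    C=C: 2 × 607 = 1214
    O=O: 9 × 515 = 4635
    Σ(broken) = 11419 kJ
  Bonds formed (products):
    C=O: 12 × 814 = 9768
    O–H: 12 × 471 = 5652
    Σ(formed) = 15420 kJ
  ΔH_2 = 11419 − 15420 = −4001 kJ
ΔH_1 − ΔH_2 = +4526 kJ, so reaction 2 has the more negative ΔH; |ΔH_1 − ΔH_2| = 4526 kJ.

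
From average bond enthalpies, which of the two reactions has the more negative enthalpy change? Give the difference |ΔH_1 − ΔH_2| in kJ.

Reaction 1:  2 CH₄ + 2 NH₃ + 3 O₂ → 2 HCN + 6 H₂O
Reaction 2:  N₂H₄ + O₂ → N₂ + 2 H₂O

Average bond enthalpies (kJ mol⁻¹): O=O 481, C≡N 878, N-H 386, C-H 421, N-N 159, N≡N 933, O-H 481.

Reaction 1:
  Bonds broken (reactants):
    C-H: 8 × 421 = 3368
    N-H: 6 × 386 = 2316
    O=O: 3 × 481 = 1443
    Σ(broken) = 7127 kJ
  Bonds formed (products):
    C≡N: 2 × 878 = 1756
    C-H: 2 × 421 = 842
    O-H: 12 × 481 = 5772
    Σ(formed) = 8370 kJ
  ΔH_1 = 7127 − 8370 = −1243 kJ
Reaction 2:
  Bonds broken (reactants):
    N-H: 4 × 386 = 1544
    N-N: 1 × 159 = 159
    O=O: 1 × 481 = 481
    Σ(broken) = 2184 kJ
  Bonds formed (products):
    N≡N: 1 × 933 = 933
    O-H: 4 × 481 = 1924
    Σ(formed) = 2857 kJ
  ΔH_2 = 2184 − 2857 = −673 kJ
ΔH_1 − ΔH_2 = −570 kJ, so reaction 1 has the more negative ΔH; |ΔH_1 − ΔH_2| = 570 kJ.

Reaction 1, by 570 kJ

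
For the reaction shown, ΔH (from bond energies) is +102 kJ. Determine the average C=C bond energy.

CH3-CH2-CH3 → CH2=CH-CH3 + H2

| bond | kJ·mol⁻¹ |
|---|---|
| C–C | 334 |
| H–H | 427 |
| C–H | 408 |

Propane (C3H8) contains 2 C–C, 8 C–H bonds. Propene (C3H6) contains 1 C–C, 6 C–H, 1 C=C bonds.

D(C=C) ≈ 621 kJ/mol

Let D be the C=C bond energy.
Σ(broken) = 2×334 + 8×408 = 3932
Σ(formed) = 1×334 + 6×408 + 1×D + 1×427 = 3209 + D
ΔH = Σ(broken) − Σ(formed) = (3932) − (3209 + D) = +723 − D
Setting this equal to +102 kJ gives D = 621 kJ/mol.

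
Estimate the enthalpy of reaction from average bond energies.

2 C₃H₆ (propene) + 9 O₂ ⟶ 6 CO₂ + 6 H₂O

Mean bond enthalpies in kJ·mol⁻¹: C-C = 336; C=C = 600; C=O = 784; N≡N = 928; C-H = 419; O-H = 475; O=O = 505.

Bonds broken (reactants):
  C-C: 2 × 336 = 672
  C-H: 12 × 419 = 5028
  C=C: 2 × 600 = 1200
  O=O: 9 × 505 = 4545
  Σ(broken) = 11445 kJ
Bonds formed (products):
  C=O: 12 × 784 = 9408
  O-H: 12 × 475 = 5700
  Σ(formed) = 15108 kJ
ΔH = Σ(broken) − Σ(formed) = 11445 − 15108 = −3663 kJ

ΔH ≈ −3663 kJ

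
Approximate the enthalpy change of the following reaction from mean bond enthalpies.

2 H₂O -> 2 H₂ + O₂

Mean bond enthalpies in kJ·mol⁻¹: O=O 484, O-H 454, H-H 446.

Bonds broken (reactants):
  O-H: 4 × 454 = 1816
  Σ(broken) = 1816 kJ
Bonds formed (products):
  H-H: 2 × 446 = 892
  O=O: 1 × 484 = 484
  Σ(formed) = 1376 kJ
ΔH = Σ(broken) − Σ(formed) = 1816 − 1376 = +440 kJ

ΔH ≈ +440 kJ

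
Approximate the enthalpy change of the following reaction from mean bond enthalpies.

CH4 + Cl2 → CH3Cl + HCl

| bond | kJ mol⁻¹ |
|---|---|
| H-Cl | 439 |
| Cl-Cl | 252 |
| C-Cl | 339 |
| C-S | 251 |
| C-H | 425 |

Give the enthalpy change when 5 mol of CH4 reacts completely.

Bonds broken (reactants):
  C-H: 4 × 425 = 1700
  Cl-Cl: 1 × 252 = 252
  Σ(broken) = 1952 kJ
Bonds formed (products):
  C-Cl: 1 × 339 = 339
  C-H: 3 × 425 = 1275
  H-Cl: 1 × 439 = 439
  Σ(formed) = 2053 kJ
ΔH = Σ(broken) − Σ(formed) = 1952 − 2053 = −101 kJ
For 5× the reaction as written: 5 × (−101) = −505 kJ

ΔH = −505 kJ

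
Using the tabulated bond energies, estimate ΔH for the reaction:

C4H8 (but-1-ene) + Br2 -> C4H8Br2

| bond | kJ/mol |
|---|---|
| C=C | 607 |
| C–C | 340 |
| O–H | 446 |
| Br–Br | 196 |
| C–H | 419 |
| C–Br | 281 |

ΔH ≈ −99 kJ

Bonds broken (reactants):
  Br–Br: 1 × 196 = 196
  C–C: 2 × 340 = 680
  C–H: 8 × 419 = 3352
  C=C: 1 × 607 = 607
  Σ(broken) = 4835 kJ
Bonds formed (products):
  C–Br: 2 × 281 = 562
  C–C: 3 × 340 = 1020
  C–H: 8 × 419 = 3352
  Σ(formed) = 4934 kJ
ΔH = Σ(broken) − Σ(formed) = 4835 − 4934 = −99 kJ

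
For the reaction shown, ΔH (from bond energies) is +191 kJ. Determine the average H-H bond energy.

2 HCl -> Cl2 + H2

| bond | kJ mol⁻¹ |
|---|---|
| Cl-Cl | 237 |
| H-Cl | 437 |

Let D be the H-H bond energy.
Σ(broken) = 2×437 = 874
Σ(formed) = 1×237 + 1×D = 237 + D
ΔH = Σ(broken) − Σ(formed) = (874) − (237 + D) = +637 − D
Setting this equal to +191 kJ gives D = 446 kJ/mol.

D(H-H) ≈ 446 kJ/mol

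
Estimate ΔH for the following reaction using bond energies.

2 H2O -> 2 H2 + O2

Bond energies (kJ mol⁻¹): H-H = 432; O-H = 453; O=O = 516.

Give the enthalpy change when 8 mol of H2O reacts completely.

ΔH = +1728 kJ

Bonds broken (reactants):
  O-H: 4 × 453 = 1812
  Σ(broken) = 1812 kJ
Bonds formed (products):
  H-H: 2 × 432 = 864
  O=O: 1 × 516 = 516
  Σ(formed) = 1380 kJ
ΔH = Σ(broken) − Σ(formed) = 1812 − 1380 = +432 kJ
For 4× the reaction as written: 4 × (+432) = +1728 kJ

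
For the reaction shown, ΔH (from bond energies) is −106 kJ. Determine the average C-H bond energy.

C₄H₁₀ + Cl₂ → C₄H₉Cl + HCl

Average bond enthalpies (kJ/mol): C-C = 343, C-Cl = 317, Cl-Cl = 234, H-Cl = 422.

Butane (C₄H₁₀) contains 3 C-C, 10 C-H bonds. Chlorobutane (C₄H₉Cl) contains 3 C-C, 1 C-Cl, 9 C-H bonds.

D(C-H) ≈ 399 kJ/mol

Let D be the C-H bond energy.
Σ(broken) = 3×343 + 10×D + 1×234 = 1263 + 10D
Σ(formed) = 3×343 + 1×317 + 9×D + 1×422 = 1768 + 9D
ΔH = Σ(broken) − Σ(formed) = (1263 + 10D) − (1768 + 9D) = −505 + D
Setting this equal to −106 kJ gives D = 399 kJ/mol.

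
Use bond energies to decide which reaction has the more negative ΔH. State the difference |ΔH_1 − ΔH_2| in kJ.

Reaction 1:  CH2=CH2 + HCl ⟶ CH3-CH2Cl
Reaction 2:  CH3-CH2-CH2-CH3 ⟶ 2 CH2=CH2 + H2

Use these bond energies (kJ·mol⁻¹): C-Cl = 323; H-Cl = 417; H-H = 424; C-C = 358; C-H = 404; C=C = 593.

Reaction 1:
  Bonds broken (reactants):
    C-H: 4 × 404 = 1616
    C=C: 1 × 593 = 593
    H-Cl: 1 × 417 = 417
    Σ(broken) = 2626 kJ
  Bonds formed (products):
    C-C: 1 × 358 = 358
    C-Cl: 1 × 323 = 323
    C-H: 5 × 404 = 2020
    Σ(formed) = 2701 kJ
  ΔH_1 = 2626 − 2701 = −75 kJ
Reaction 2:
  Bonds broken (reactants):
    C-C: 3 × 358 = 1074
    C-H: 10 × 404 = 4040
    Σ(broken) = 5114 kJ
  Bonds formed (products):
    C-H: 8 × 404 = 3232
    C=C: 2 × 593 = 1186
    H-H: 1 × 424 = 424
    Σ(formed) = 4842 kJ
  ΔH_2 = 5114 − 4842 = +272 kJ
ΔH_1 − ΔH_2 = −347 kJ, so reaction 1 has the more negative ΔH; |ΔH_1 − ΔH_2| = 347 kJ.

Reaction 1, by 347 kJ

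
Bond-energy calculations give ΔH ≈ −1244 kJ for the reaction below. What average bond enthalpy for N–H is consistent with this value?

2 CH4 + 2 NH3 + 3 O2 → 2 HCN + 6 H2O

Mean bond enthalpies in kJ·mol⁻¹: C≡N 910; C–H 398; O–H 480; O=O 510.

Let D be the N–H bond energy.
Σ(broken) = 8×398 + 6×D + 3×510 = 4714 + 6D
Σ(formed) = 2×910 + 2×398 + 12×480 = 8376
ΔH = Σ(broken) − Σ(formed) = (4714 + 6D) − (8376) = −3662 + 6D
Setting this equal to −1244 kJ gives 6D = 2418, so D = 403 kJ/mol.

D(N–H) ≈ 403 kJ/mol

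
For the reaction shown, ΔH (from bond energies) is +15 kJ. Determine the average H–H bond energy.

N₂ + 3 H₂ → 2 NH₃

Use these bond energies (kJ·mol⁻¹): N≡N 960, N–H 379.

Let D be the H–H bond energy.
Σ(broken) = 3×D + 1×960 = 960 + 3D
Σ(formed) = 6×379 = 2274
ΔH = Σ(broken) − Σ(formed) = (960 + 3D) − (2274) = −1314 + 3D
Setting this equal to +15 kJ gives 3D = 1329, so D = 443 kJ/mol.

D(H–H) ≈ 443 kJ/mol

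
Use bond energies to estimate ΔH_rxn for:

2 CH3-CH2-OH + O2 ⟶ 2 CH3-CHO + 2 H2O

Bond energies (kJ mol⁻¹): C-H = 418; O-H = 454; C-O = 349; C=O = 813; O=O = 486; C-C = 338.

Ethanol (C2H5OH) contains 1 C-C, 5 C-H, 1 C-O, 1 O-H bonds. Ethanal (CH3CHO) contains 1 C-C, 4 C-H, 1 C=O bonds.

ΔH ≈ −514 kJ

Bonds broken (reactants):
  C-C: 2 × 338 = 676
  C-H: 10 × 418 = 4180
  C-O: 2 × 349 = 698
  O-H: 2 × 454 = 908
  O=O: 1 × 486 = 486
  Σ(broken) = 6948 kJ
Bonds formed (products):
  C-C: 2 × 338 = 676
  C-H: 8 × 418 = 3344
  C=O: 2 × 813 = 1626
  O-H: 4 × 454 = 1816
  Σ(formed) = 7462 kJ
ΔH = Σ(broken) − Σ(formed) = 6948 − 7462 = −514 kJ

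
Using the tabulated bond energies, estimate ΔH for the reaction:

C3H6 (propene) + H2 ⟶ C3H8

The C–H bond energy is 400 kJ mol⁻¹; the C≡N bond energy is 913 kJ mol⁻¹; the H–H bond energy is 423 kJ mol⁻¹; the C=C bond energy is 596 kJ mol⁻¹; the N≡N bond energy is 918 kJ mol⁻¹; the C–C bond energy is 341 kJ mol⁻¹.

Bonds broken (reactants):
  C–C: 1 × 341 = 341
  C–H: 6 × 400 = 2400
  C=C: 1 × 596 = 596
  H–H: 1 × 423 = 423
  Σ(broken) = 3760 kJ
Bonds formed (products):
  C–C: 2 × 341 = 682
  C–H: 8 × 400 = 3200
  Σ(formed) = 3882 kJ
ΔH = Σ(broken) − Σ(formed) = 3760 − 3882 = −122 kJ

ΔH ≈ −122 kJ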